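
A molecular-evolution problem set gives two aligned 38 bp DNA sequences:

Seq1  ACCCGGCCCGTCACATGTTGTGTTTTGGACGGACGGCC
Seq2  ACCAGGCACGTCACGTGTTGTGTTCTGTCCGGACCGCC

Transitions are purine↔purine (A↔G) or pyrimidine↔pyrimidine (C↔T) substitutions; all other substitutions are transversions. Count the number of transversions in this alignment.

5

Mismatches occur at site 4 (C↔A, transversion), site 8 (C↔A, transversion), site 15 (A↔G, transition), site 25 (T↔C, transition), site 28 (G↔T, transversion), site 29 (A↔C, transversion), site 35 (G↔C, transversion).
Of the 7 differences, 2 transitions and 5 transversions, so the answer is 5.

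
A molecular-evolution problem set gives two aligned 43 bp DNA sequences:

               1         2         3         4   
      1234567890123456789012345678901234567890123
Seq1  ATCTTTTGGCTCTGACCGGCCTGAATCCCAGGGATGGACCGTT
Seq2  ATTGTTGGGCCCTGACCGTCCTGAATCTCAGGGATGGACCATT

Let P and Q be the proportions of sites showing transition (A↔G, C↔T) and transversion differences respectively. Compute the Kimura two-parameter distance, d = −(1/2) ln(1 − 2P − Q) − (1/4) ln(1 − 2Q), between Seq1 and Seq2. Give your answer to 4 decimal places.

0.1853

Differing sites — 3:C/T (Ti); 4:T/G (Tv); 7:T/G (Tv); 11:T/C (Ti); 19:G/T (Tv); 28:C/T (Ti); 41:G/A (Ti).
Of the 7 differences, 4 transitions and 3 transversions over 43 sites: P = 4/43 = 0.093023, Q = 3/43 = 0.069767.
d = −0.5·ln(0.744187) − 0.25·ln(0.860466) = −0.5·(-0.295463) − 0.25·(-0.150281) = 0.1853.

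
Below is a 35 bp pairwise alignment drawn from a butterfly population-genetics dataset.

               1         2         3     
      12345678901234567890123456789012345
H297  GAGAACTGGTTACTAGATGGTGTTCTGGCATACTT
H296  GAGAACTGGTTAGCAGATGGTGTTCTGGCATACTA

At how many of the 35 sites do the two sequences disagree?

3

Differing sites — 13:C/G; 14:T/C; 35:T/A.
That gives 3 mismatches out of 35 aligned sites, so the Hamming distance is 3.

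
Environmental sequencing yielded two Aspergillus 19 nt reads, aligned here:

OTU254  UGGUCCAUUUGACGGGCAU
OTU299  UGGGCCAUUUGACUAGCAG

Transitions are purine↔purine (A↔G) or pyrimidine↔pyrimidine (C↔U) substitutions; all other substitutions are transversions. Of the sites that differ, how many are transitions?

1

Differing sites — 4:U/G (Tv); 14:G/U (Tv); 15:G/A (Ti); 19:U/G (Tv).
Of the 4 differences, 1 transition and 3 transversions, so the answer is 1.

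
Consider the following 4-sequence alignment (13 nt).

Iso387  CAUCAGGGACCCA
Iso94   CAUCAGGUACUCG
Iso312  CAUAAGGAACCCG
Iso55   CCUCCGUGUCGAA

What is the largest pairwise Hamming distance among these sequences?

9

Pairwise Hamming distances:
  Iso387 vs Iso94: 3
  Iso387 vs Iso312: 3
  Iso387 vs Iso55: 6
  Iso94 vs Iso312: 3
  Iso94 vs Iso55: 8
  Iso312 vs Iso55: 9
The largest is 9, between Iso312 and Iso55.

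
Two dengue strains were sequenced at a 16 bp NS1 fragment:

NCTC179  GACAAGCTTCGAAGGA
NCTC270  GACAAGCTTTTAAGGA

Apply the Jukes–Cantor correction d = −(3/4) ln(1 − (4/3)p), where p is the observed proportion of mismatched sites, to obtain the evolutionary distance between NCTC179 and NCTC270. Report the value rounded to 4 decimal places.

The sequences differ at positions 10 (C/T), 11 (G/T).
p = 2/16 = 0.125000.
d = −0.75 · ln(1 − (4/3)·0.125000) = −0.75 · ln(0.833333) = −0.75 · (-0.182322) = 0.1367.

0.1367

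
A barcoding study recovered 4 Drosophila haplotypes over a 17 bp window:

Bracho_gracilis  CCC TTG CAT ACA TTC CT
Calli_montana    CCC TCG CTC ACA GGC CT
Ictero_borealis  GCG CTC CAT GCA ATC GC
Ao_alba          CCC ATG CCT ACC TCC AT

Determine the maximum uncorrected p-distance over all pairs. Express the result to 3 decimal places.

0.706

Pairwise Hamming distances:
  Bracho_gracilis vs Calli_montana: 5
  Bracho_gracilis vs Ictero_borealis: 8
  Bracho_gracilis vs Ao_alba: 5
  Calli_montana vs Ictero_borealis: 12
  Calli_montana vs Ao_alba: 8
  Ictero_borealis vs Ao_alba: 11
The largest is 12 mismatches, between Calli_montana and Ictero_borealis; p = 12/17 = 0.706.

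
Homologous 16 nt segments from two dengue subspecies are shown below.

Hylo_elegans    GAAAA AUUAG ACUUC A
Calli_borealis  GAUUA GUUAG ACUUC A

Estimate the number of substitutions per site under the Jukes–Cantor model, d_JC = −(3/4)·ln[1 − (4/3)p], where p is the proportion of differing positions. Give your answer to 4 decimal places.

Mismatches occur at site 3 (A/U), site 4 (A/U), site 6 (A/G).
p = 3/16 = 0.187500.
d = −0.75 · ln(1 − (4/3)·0.187500) = −0.75 · ln(0.750000) = −0.75 · (-0.287682) = 0.2158.

0.2158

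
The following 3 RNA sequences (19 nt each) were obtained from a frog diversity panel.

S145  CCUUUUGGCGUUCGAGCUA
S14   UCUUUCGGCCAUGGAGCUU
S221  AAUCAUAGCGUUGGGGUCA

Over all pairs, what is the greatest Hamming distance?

Pairwise Hamming distances:
  S145 vs S14: 6
  S145 vs S221: 9
  S14 vs S221: 12
The largest is 12, between S14 and S221.

12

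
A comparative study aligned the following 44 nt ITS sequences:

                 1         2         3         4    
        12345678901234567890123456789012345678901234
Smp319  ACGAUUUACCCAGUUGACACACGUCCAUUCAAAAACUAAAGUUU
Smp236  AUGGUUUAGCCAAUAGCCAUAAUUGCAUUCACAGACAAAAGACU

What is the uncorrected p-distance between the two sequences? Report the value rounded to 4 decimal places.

Differing sites — 2:C/U; 4:A/G; 9:C/G; 13:G/A; 15:U/A; 17:A/C; 20:C/U; 22:C/A; 23:G/U; 25:C/G; 32:A/C; 34:A/G; 37:U/A; 42:U/A; 43:U/C.
There are 15 differences over 44 sites, so p = 15/44 = 0.3409.

0.3409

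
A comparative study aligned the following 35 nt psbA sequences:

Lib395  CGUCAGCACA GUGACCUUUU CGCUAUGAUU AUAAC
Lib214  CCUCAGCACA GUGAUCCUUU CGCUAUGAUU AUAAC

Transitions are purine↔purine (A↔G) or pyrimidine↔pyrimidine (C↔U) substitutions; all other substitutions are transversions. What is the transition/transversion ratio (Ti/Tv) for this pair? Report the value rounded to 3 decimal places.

2.000

The sequences differ at positions 2 (G/C, transversion), 15 (C/U, transition), 17 (U/C, transition).
Of the 3 differences, 2 transitions and 1 transversion, so Ti/Tv = 2/1 = 2.000.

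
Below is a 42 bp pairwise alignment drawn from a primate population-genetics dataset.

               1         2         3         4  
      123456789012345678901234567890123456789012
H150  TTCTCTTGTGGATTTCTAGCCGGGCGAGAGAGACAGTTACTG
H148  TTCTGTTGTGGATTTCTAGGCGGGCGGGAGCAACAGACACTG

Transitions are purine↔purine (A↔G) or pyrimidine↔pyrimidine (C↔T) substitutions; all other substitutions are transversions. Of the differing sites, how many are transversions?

Mismatches occur at site 5 (C→G, transversion), site 20 (C→G, transversion), site 27 (A→G, transition), site 31 (A→C, transversion), site 32 (G→A, transition), site 37 (T→A, transversion), site 38 (T→C, transition).
Of the 7 differences, 3 transitions and 4 transversions, so the answer is 4.

4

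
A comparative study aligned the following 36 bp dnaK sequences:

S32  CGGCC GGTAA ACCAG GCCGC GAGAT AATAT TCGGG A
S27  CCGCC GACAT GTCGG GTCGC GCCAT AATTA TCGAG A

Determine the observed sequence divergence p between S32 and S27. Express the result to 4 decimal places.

0.3611

The sequences differ at positions 2 (G/C), 7 (G/A), 8 (T/C), 10 (A/T), 11 (A/G), 12 (C/T), 14 (A/G), 17 (C/T), 22 (A/C), 23 (G/C), 29 (A/T), 30 (T/A), 34 (G/A).
There are 13 differences over 36 sites, so p = 13/36 = 0.3611.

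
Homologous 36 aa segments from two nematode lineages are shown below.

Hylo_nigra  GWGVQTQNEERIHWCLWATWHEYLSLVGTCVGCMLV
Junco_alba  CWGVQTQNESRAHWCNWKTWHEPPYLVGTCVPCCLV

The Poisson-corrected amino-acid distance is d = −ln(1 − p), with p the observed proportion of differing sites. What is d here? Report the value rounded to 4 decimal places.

Differing sites — 1:G/C; 10:E/S; 12:I/A; 16:L/N; 18:A/K; 23:Y/P; 24:L/P; 25:S/Y; 32:G/P; 34:M/C.
p = 10/36 = 0.277778.
d = −ln(1 − 0.277778) = −ln(0.722222) = 0.3254.

0.3254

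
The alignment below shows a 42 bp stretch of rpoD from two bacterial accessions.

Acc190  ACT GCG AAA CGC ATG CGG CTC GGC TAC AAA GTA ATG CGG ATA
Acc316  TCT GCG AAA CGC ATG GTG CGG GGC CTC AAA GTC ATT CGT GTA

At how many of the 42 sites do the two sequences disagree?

11

Differing sites — 1:A/T; 16:C/G; 17:G/T; 20:T/G; 21:C/G; 25:T/C; 26:A/T; 33:A/C; 36:G/T; 39:G/T; 40:A/G.
That gives 11 mismatches out of 42 aligned sites, so the Hamming distance is 11.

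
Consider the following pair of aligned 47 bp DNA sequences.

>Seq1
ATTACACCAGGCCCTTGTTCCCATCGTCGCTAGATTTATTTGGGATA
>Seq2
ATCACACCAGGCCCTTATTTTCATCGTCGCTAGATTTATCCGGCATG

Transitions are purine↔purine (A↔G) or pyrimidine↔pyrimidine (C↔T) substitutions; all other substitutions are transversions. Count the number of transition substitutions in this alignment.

The sequences differ at positions 3 (T/C, transition), 17 (G/A, transition), 20 (C/T, transition), 21 (C/T, transition), 40 (T/C, transition), 41 (T/C, transition), 44 (G/C, transversion), 47 (A/G, transition).
Of the 8 differences, 7 transitions and 1 transversion, so the answer is 7.

7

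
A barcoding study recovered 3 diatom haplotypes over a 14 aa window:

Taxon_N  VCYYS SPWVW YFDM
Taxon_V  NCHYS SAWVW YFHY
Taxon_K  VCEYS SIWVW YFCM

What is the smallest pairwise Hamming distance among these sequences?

3

Pairwise Hamming distances:
  Taxon_N vs Taxon_V: 5
  Taxon_N vs Taxon_K: 3
  Taxon_V vs Taxon_K: 5
The smallest is 3, between Taxon_N and Taxon_K.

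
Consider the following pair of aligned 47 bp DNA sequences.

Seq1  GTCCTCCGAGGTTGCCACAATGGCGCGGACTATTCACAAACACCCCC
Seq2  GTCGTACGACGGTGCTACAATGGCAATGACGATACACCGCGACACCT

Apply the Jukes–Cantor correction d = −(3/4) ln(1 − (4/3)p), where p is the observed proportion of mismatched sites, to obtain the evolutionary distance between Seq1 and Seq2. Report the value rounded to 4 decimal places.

0.4537

Differing sites — 4:C/G; 6:C/A; 10:G/C; 12:T/G; 16:C/T; 25:G/A; 26:C/A; 27:G/T; 31:T/G; 34:T/A; 38:A/C; 39:A/G; 40:A/C; 41:C/G; 44:C/A; 47:C/T.
p = 16/47 = 0.340426.
d = −0.75 · ln(1 − (4/3)·0.340426) = −0.75 · ln(0.546099) = −0.75 · (-0.604955) = 0.4537.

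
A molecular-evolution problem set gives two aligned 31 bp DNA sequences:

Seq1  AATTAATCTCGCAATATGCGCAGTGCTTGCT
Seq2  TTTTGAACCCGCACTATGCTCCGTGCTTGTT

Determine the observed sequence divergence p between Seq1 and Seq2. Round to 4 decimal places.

0.2903

The sequences differ at positions 1 (A/T), 2 (A/T), 5 (A/G), 7 (T/A), 9 (T/C), 14 (A/C), 20 (G/T), 22 (A/C), 30 (C/T).
There are 9 differences over 31 sites, so p = 9/31 = 0.2903.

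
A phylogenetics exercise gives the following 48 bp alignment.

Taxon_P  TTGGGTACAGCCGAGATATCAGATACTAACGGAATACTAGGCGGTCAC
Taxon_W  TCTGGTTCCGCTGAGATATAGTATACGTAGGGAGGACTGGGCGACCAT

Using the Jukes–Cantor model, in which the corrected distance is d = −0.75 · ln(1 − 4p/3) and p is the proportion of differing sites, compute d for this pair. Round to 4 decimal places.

0.4793

Differing sites — 2:T/C; 3:G/T; 7:A/T; 9:A/C; 12:C/T; 20:C/A; 21:A/G; 22:G/T; 27:T/G; 28:A/T; 30:C/G; 34:A/G; 35:T/G; 39:A/G; 44:G/A; 45:T/C; 48:C/T.
p = 17/48 = 0.354167.
d = −0.75 · ln(1 − (4/3)·0.354167) = −0.75 · ln(0.527777) = −0.75 · (-0.639081) = 0.4793.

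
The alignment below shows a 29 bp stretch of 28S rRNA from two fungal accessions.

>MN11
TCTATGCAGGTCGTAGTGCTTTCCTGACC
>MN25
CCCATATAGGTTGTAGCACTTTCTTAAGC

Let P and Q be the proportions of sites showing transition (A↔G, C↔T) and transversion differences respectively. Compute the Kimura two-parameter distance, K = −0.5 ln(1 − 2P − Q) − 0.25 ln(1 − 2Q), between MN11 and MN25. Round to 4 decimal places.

The sequences differ at positions 1 (T/C, transition), 3 (T/C, transition), 6 (G/A, transition), 7 (C/T, transition), 12 (C/T, transition), 17 (T/C, transition), 18 (G/A, transition), 24 (C/T, transition), 26 (G/A, transition), 28 (C/G, transversion).
Of the 10 differences, 9 transitions and 1 transversion over 29 sites: P = 9/29 = 0.310345, Q = 1/29 = 0.034483.
d = −0.5·ln(0.344827) − 0.25·ln(0.931034) = −0.5·(-1.064712) − 0.25·(-0.071459) = 0.5502.

0.5502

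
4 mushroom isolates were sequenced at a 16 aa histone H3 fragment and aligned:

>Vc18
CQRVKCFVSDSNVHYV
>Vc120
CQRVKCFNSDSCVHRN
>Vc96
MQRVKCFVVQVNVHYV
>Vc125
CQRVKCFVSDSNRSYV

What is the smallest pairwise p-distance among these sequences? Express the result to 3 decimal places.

Pairwise Hamming distances:
  Vc18 vs Vc120: 4
  Vc18 vs Vc96: 4
  Vc18 vs Vc125: 2
  Vc120 vs Vc96: 8
  Vc120 vs Vc125: 6
  Vc96 vs Vc125: 6
The smallest is 2 mismatches, between Vc18 and Vc125; p = 2/16 = 0.125.

0.125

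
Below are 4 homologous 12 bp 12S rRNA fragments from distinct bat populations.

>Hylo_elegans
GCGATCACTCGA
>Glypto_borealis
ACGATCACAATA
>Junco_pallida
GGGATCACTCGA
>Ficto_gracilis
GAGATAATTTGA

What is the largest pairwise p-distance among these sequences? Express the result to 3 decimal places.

Pairwise Hamming distances:
  Hylo_elegans vs Glypto_borealis: 4
  Hylo_elegans vs Junco_pallida: 1
  Hylo_elegans vs Ficto_gracilis: 4
  Glypto_borealis vs Junco_pallida: 5
  Glypto_borealis vs Ficto_gracilis: 7
  Junco_pallida vs Ficto_gracilis: 4
The largest is 7 mismatches, between Glypto_borealis and Ficto_gracilis; p = 7/12 = 0.583.

0.583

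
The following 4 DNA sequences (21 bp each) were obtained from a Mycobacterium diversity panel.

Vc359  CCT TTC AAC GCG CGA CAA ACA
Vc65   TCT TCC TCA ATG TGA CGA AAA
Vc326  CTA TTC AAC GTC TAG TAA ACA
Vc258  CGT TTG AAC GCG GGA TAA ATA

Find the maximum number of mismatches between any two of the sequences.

Pairwise Hamming distances:
  Vc359 vs Vc65: 10
  Vc359 vs Vc326: 8
  Vc359 vs Vc258: 5
  Vc65 vs Vc326: 14
  Vc65 vs Vc258: 13
  Vc326 vs Vc258: 9
The largest is 14, between Vc65 and Vc326.

14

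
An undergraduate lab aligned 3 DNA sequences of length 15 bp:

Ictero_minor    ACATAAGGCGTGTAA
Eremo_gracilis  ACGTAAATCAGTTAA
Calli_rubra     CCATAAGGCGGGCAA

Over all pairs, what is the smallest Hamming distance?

3

Pairwise Hamming distances:
  Ictero_minor vs Eremo_gracilis: 6
  Ictero_minor vs Calli_rubra: 3
  Eremo_gracilis vs Calli_rubra: 7
The smallest is 3, between Ictero_minor and Calli_rubra.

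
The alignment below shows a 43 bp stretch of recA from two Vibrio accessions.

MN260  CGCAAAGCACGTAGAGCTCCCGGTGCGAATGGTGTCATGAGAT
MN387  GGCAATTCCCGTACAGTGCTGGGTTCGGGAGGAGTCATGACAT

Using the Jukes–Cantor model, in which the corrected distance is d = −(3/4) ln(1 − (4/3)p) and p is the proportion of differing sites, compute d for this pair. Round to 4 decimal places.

Differing sites — 1:C/G; 6:A/T; 7:G/T; 9:A/C; 14:G/C; 17:C/T; 18:T/G; 20:C/T; 21:C/G; 25:G/T; 28:A/G; 29:A/G; 30:T/A; 33:T/A; 41:G/C.
p = 15/43 = 0.348837.
d = −0.75 · ln(1 − (4/3)·0.348837) = −0.75 · ln(0.534884) = −0.75 · (-0.625705) = 0.4693.

0.4693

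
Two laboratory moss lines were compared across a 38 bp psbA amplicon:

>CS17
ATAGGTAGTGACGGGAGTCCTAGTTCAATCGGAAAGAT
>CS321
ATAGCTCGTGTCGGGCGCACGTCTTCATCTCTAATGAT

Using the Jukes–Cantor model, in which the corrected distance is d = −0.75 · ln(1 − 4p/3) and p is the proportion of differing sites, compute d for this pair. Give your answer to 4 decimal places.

Mismatches occur at site 5 (G→C), site 7 (A→C), site 11 (A→T), site 16 (A→C), site 18 (T→C), site 19 (C→A), site 21 (T→G), site 22 (A→T), site 23 (G→C), site 28 (A→T), site 29 (T→C), site 30 (C→T), site 31 (G→C), site 32 (G→T), site 35 (A→T).
p = 15/38 = 0.394737.
d = −0.75 · ln(1 − (4/3)·0.394737) = −0.75 · ln(0.473684) = −0.75 · (-0.747215) = 0.5604.

0.5604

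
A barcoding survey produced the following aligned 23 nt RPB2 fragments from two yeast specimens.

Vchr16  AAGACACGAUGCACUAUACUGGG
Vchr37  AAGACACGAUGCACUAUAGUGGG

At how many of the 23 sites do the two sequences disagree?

1

A single mismatch occurs at site 19 (C/G).
That gives 1 mismatch out of 23 aligned sites, so the Hamming distance is 1.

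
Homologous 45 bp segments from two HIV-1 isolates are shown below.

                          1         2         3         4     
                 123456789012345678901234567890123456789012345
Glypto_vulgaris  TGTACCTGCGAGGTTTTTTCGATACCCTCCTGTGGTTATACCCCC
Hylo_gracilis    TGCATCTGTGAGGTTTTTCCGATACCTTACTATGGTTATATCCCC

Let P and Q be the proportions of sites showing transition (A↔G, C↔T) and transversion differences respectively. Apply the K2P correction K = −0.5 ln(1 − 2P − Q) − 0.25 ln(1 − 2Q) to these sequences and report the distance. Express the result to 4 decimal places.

0.2141

Mismatches occur at site 3 (T→C, transition), site 5 (C→T, transition), site 9 (C→T, transition), site 19 (T→C, transition), site 27 (C→T, transition), site 29 (C→A, transversion), site 32 (G→A, transition), site 41 (C→T, transition).
Of the 8 differences, 7 transitions and 1 transversion over 45 sites: P = 7/45 = 0.155556, Q = 1/45 = 0.022222.
d = −0.5·ln(0.666666) − 0.25·ln(0.955556) = −0.5·(-0.405466) − 0.25·(-0.045462) = 0.2141.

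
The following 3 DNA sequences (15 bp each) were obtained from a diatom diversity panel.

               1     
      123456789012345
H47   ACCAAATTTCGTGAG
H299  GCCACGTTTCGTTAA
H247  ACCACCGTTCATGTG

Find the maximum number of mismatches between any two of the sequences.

Pairwise Hamming distances:
  H47 vs H299: 5
  H47 vs H247: 5
  H299 vs H247: 7
The largest is 7, between H299 and H247.

7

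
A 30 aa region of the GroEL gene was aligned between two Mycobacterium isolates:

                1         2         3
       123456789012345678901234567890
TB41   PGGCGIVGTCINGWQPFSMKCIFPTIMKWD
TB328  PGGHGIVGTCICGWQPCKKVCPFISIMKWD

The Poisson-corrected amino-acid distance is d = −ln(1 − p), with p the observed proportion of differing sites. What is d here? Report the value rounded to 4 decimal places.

The sequences differ at positions 4 (C/H), 12 (N/C), 17 (F/C), 18 (S/K), 19 (M/K), 20 (K/V), 22 (I/P), 24 (P/I), 25 (T/S).
p = 9/30 = 0.300000.
d = −ln(1 − 0.300000) = −ln(0.700000) = 0.3567.

0.3567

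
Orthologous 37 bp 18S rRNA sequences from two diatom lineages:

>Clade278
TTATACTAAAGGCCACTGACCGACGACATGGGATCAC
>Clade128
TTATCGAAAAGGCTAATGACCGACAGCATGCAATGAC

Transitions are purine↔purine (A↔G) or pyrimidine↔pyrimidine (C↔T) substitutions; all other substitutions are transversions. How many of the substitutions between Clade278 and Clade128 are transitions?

Differing sites — 5:A/C (Tv); 6:C/G (Tv); 7:T/A (Tv); 14:C/T (Ti); 16:C/A (Tv); 25:G/A (Ti); 26:A/G (Ti); 31:G/C (Tv); 32:G/A (Ti); 35:C/G (Tv).
Of the 10 differences, 4 transitions and 6 transversions, so the answer is 4.

4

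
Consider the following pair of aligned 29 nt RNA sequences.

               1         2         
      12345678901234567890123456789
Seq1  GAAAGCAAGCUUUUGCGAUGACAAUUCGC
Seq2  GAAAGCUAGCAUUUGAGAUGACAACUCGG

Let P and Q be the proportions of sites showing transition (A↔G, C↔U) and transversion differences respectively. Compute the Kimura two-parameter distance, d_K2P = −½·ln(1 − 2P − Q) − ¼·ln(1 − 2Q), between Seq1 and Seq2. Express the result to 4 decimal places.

Differing sites — 7:A/U (Tv); 11:U/A (Tv); 16:C/A (Tv); 25:U/C (Ti); 29:C/G (Tv).
Of the 5 differences, 1 transition and 4 transversions over 29 sites: P = 1/29 = 0.034483, Q = 4/29 = 0.137931.
d = −0.5·ln(0.793103) − 0.25·ln(0.724138) = −0.5·(-0.231802) − 0.25·(-0.322773) = 0.1966.

0.1966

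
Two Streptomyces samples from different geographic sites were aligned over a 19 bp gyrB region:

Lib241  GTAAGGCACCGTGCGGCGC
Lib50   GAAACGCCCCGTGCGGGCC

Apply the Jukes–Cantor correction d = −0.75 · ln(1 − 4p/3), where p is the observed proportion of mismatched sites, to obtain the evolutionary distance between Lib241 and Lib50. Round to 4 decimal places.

0.3241

The sequences differ at positions 2 (T/A), 5 (G/C), 8 (A/C), 17 (C/G), 18 (G/C).
p = 5/19 = 0.263158.
d = −0.75 · ln(1 − (4/3)·0.263158) = −0.75 · ln(0.649123) = −0.75 · (-0.432133) = 0.3241.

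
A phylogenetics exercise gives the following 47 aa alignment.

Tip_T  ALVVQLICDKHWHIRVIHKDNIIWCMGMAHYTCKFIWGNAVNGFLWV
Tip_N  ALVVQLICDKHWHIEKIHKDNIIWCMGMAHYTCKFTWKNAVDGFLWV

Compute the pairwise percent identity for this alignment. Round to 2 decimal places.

Differing sites — 15:R/E; 16:V/K; 36:I/T; 38:G/K; 42:N/D.
42 of the 47 sites match, so the percent identity is 42/47 × 100 = 89.36%.

89.36%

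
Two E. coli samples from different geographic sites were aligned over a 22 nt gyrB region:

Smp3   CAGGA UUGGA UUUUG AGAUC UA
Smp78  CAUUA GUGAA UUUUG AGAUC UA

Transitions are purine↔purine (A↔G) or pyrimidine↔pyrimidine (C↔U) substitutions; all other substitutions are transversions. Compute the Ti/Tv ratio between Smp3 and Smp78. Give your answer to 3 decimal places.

0.333

The sequences differ at positions 3 (G/U, transversion), 4 (G/U, transversion), 6 (U/G, transversion), 9 (G/A, transition).
Of the 4 differences, 1 transition and 3 transversions, so Ti/Tv = 1/3 = 0.333.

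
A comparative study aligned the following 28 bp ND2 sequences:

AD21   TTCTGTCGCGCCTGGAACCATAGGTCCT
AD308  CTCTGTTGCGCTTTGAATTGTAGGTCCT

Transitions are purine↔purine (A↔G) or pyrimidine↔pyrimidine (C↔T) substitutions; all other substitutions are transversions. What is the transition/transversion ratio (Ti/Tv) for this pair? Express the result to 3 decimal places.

The sequences differ at positions 1 (T/C, transition), 7 (C/T, transition), 12 (C/T, transition), 14 (G/T, transversion), 18 (C/T, transition), 19 (C/T, transition), 20 (A/G, transition).
Of the 7 differences, 6 transitions and 1 transversion, so Ti/Tv = 6/1 = 6.000.

6.000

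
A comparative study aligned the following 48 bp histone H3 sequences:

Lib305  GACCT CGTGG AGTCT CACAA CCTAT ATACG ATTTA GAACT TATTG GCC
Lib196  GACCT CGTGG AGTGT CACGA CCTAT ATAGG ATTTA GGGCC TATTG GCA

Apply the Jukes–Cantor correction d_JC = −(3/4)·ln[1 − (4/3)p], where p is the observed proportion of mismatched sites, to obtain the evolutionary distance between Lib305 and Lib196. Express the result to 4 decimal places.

The sequences differ at positions 14 (C/G), 19 (A/G), 29 (C/G), 37 (A/G), 38 (A/G), 40 (T/C), 48 (C/A).
p = 7/48 = 0.145833.
d = −0.75 · ln(1 − (4/3)·0.145833) = −0.75 · ln(0.805556) = −0.75 · (-0.216223) = 0.1622.

0.1622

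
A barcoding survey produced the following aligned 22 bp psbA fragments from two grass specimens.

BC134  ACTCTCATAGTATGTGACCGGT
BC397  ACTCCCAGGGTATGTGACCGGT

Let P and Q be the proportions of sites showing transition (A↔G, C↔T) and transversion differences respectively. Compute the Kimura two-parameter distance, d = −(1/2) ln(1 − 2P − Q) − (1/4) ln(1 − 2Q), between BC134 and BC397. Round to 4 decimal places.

0.1527

Mismatches occur at site 5 (T↔C, transition), site 8 (T↔G, transversion), site 9 (A↔G, transition).
Of the 3 differences, 2 transitions and 1 transversion over 22 sites: P = 2/22 = 0.090909, Q = 1/22 = 0.045455.
d = −0.5·ln(0.772727) − 0.25·ln(0.909090) = −0.5·(-0.257829) − 0.25·(-0.095311) = 0.1527.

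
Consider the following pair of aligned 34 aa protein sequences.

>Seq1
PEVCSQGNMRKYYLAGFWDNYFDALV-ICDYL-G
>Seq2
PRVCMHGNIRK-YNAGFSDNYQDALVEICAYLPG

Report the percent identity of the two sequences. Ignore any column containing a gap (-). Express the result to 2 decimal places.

74.19%

Excluding the 3 gap columns leaves 31 comparable sites.
Differing sites — 2:E/R; 5:S/M; 6:Q/H; 9:M/I; 14:L/N; 18:W/S; 22:F/Q; 30:D/A.
23 of the 31 comparable sites match, so the percent identity is 23/31 × 100 = 74.19%.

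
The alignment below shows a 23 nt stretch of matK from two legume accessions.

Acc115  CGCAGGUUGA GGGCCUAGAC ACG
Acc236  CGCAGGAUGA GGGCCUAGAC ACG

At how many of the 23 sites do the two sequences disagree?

1

The sequences differ at position 7 (U/A).
That gives 1 mismatch out of 23 aligned sites, so the Hamming distance is 1.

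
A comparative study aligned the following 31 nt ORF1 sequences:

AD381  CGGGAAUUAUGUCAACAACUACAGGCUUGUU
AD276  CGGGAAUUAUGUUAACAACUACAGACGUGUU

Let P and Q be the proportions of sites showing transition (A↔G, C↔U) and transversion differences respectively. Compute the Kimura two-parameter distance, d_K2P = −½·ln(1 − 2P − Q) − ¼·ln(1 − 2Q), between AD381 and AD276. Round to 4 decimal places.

The sequences differ at positions 13 (C/U, transition), 25 (G/A, transition), 27 (U/G, transversion).
Of the 3 differences, 2 transitions and 1 transversion over 31 sites: P = 2/31 = 0.064516, Q = 1/31 = 0.032258.
d = −0.5·ln(0.838710) − 0.25·ln(0.935484) = −0.5·(-0.175890) − 0.25·(-0.066691) = 0.1046.

0.1046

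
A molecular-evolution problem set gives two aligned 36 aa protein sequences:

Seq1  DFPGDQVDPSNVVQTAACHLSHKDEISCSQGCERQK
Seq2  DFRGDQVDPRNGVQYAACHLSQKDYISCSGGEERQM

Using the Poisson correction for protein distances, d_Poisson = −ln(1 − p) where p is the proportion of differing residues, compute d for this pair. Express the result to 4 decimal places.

0.2877

Mismatches occur at site 3 (P↔R), site 10 (S↔R), site 12 (V↔G), site 15 (T↔Y), site 22 (H↔Q), site 25 (E↔Y), site 30 (Q↔G), site 32 (C↔E), site 36 (K↔M).
p = 9/36 = 0.250000.
d = −ln(1 − 0.250000) = −ln(0.750000) = 0.2877.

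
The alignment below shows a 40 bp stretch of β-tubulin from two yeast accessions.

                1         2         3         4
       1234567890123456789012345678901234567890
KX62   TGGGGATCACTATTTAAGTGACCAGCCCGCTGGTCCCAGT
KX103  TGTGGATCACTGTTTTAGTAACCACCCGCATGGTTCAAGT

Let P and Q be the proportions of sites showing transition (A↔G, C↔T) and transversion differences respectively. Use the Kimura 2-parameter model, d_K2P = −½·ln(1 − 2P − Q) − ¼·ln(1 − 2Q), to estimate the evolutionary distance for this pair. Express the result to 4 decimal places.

0.3042

Differing sites — 3:G/T (Tv); 12:A/G (Ti); 16:A/T (Tv); 20:G/A (Ti); 25:G/C (Tv); 28:C/G (Tv); 29:G/C (Tv); 30:C/A (Tv); 35:C/T (Ti); 37:C/A (Tv).
Of the 10 differences, 3 transitions and 7 transversions over 40 sites: P = 3/40 = 0.075000, Q = 7/40 = 0.175000.
d = −0.5·ln(0.675000) − 0.25·ln(0.650000) = −0.5·(-0.393043) − 0.25·(-0.430783) = 0.3042.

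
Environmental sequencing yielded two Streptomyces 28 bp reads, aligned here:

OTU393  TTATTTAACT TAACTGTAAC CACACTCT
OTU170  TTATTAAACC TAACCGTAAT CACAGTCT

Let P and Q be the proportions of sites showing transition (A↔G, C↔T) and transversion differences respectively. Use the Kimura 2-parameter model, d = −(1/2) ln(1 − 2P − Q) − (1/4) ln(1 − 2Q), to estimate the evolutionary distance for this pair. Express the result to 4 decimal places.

0.2068

The sequences differ at positions 6 (T/A, transversion), 10 (T/C, transition), 15 (T/C, transition), 20 (C/T, transition), 25 (C/G, transversion).
Of the 5 differences, 3 transitions and 2 transversions over 28 sites: P = 3/28 = 0.107143, Q = 2/28 = 0.071429.
d = −0.5·ln(0.714285) − 0.25·ln(0.857142) = −0.5·(-0.336473) − 0.25·(-0.154152) = 0.2068.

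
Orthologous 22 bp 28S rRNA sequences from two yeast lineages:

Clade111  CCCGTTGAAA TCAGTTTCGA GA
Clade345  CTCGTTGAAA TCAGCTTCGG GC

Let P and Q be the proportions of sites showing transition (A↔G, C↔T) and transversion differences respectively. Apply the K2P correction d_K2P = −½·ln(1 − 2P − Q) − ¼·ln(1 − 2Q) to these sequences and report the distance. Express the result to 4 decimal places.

0.2153

Differing sites — 2:C/T (Ti); 15:T/C (Ti); 20:A/G (Ti); 22:A/C (Tv).
Of the 4 differences, 3 transitions and 1 transversion over 22 sites: P = 3/22 = 0.136364, Q = 1/22 = 0.045455.
d = −0.5·ln(0.681817) − 0.25·ln(0.909090) = −0.5·(-0.382994) − 0.25·(-0.095311) = 0.2153.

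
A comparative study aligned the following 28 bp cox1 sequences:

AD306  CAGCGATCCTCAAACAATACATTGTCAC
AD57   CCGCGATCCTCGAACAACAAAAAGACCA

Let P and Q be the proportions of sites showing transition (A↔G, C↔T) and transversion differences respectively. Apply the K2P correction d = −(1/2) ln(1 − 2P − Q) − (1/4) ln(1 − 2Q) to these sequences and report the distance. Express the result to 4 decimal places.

Differing sites — 2:A/C (Tv); 12:A/G (Ti); 18:T/C (Ti); 20:C/A (Tv); 22:T/A (Tv); 23:T/A (Tv); 25:T/A (Tv); 27:A/C (Tv); 28:C/A (Tv).
Of the 9 differences, 2 transitions and 7 transversions over 28 sites: P = 2/28 = 0.071429, Q = 7/28 = 0.250000.
d = −0.5·ln(0.607142) − 0.25·ln(0.500000) = −0.5·(-0.498993) − 0.25·(-0.693147) = 0.4228.

0.4228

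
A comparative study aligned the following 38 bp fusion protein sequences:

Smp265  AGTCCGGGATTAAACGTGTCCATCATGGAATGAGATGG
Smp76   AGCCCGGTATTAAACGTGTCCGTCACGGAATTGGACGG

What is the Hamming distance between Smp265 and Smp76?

The sequences differ at positions 3 (T/C), 8 (G/T), 22 (A/G), 26 (T/C), 32 (G/T), 33 (A/G), 36 (T/C).
That gives 7 mismatches out of 38 aligned sites, so the Hamming distance is 7.

7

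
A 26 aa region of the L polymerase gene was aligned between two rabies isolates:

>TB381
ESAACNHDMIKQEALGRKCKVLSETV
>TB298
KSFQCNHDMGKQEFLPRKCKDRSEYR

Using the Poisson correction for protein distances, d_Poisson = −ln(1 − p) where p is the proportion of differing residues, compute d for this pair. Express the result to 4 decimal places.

Differing sites — 1:E/K; 3:A/F; 4:A/Q; 10:I/G; 14:A/F; 16:G/P; 21:V/D; 22:L/R; 25:T/Y; 26:V/R.
p = 10/26 = 0.384615.
d = −ln(1 − 0.384615) = −ln(0.615385) = 0.4855.

0.4855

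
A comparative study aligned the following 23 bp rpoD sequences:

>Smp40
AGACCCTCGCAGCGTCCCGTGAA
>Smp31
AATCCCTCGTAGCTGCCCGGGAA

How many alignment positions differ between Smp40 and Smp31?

Mismatches occur at site 2 (G/A), site 3 (A/T), site 10 (C/T), site 14 (G/T), site 15 (T/G), site 20 (T/G).
That gives 6 mismatches out of 23 aligned sites, so the Hamming distance is 6.

6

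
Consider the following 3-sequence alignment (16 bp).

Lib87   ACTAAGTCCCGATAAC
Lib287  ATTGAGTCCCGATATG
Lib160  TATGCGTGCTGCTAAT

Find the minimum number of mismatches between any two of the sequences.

4

Pairwise Hamming distances:
  Lib87 vs Lib287: 4
  Lib87 vs Lib160: 8
  Lib287 vs Lib160: 8
The smallest is 4, between Lib87 and Lib287.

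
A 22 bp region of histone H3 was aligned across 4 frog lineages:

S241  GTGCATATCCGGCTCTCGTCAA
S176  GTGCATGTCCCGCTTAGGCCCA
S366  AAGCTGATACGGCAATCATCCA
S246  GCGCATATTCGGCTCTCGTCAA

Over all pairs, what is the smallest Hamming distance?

Pairwise Hamming distances:
  S241 vs S176: 7
  S241 vs S366: 9
  S241 vs S246: 2
  S176 vs S366: 13
  S176 vs S246: 9
  S366 vs S246: 9
The smallest is 2, between S241 and S246.

2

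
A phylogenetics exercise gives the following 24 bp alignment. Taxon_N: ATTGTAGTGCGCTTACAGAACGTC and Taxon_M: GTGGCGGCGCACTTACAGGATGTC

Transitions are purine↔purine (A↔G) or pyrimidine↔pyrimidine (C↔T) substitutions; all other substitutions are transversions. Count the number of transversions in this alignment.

1

The sequences differ at positions 1 (A/G, transition), 3 (T/G, transversion), 5 (T/C, transition), 6 (A/G, transition), 8 (T/C, transition), 11 (G/A, transition), 19 (A/G, transition), 21 (C/T, transition).
Of the 8 differences, 7 transitions and 1 transversion, so the answer is 1.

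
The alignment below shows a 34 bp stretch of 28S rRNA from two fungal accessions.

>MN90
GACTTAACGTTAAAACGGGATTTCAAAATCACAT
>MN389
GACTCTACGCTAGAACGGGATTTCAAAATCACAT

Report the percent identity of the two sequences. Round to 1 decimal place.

Differing sites — 5:T/C; 6:A/T; 10:T/C; 13:A/G.
30 of the 34 sites match, so the percent identity is 30/34 × 100 = 88.2%.

88.2%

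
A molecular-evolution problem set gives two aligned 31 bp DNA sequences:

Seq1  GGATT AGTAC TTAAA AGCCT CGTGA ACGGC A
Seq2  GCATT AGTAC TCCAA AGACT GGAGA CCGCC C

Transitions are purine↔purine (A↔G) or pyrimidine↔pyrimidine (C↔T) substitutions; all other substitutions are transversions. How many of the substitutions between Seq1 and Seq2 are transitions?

1

Mismatches occur at site 2 (G/C, transversion), site 12 (T/C, transition), site 13 (A/C, transversion), site 18 (C/A, transversion), site 21 (C/G, transversion), site 23 (T/A, transversion), site 26 (A/C, transversion), site 29 (G/C, transversion), site 31 (A/C, transversion).
Of the 9 differences, 1 transition and 8 transversions, so the answer is 1.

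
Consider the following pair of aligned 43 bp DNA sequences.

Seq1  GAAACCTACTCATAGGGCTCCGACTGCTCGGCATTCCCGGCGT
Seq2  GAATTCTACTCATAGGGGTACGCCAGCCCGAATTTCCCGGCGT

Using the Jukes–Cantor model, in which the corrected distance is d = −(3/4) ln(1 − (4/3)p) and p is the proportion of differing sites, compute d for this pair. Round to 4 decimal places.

0.2784

Differing sites — 4:A/T; 5:C/T; 18:C/G; 20:C/A; 23:A/C; 25:T/A; 28:T/C; 31:G/A; 32:C/A; 33:A/T.
p = 10/43 = 0.232558.
d = −0.75 · ln(1 − (4/3)·0.232558) = −0.75 · ln(0.689923) = −0.75 · (-0.371175) = 0.2784.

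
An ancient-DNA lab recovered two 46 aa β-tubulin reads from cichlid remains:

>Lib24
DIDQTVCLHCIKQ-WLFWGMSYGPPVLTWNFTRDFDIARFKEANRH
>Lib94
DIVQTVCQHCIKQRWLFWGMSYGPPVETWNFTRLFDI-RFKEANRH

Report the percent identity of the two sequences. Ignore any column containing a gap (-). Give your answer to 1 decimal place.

Excluding the 2 gap columns leaves 44 comparable sites.
Differing sites — 3:D/V; 8:L/Q; 27:L/E; 34:D/L.
40 of the 44 comparable sites match, so the percent identity is 40/44 × 100 = 90.9%.

90.9%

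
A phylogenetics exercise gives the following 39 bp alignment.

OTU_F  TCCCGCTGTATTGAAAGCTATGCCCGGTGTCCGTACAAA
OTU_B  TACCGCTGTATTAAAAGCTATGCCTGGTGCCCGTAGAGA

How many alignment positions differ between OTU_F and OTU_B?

6

Differing sites — 2:C/A; 13:G/A; 25:C/T; 30:T/C; 36:C/G; 38:A/G.
That gives 6 mismatches out of 39 aligned sites, so the Hamming distance is 6.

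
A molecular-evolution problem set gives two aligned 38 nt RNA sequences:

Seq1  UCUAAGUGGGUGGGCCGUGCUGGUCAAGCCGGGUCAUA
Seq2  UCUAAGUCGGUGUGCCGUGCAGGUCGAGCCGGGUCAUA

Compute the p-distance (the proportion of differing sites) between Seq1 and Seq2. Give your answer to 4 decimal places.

The sequences differ at positions 8 (G/C), 13 (G/U), 21 (U/A), 26 (A/G).
There are 4 differences over 38 sites, so p = 4/38 = 0.1053.

0.1053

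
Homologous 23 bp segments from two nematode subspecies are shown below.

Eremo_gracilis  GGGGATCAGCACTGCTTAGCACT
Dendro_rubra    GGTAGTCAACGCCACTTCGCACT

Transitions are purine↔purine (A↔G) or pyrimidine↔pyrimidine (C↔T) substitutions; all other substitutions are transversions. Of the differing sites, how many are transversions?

Mismatches occur at site 3 (G↔T, transversion), site 4 (G↔A, transition), site 5 (A↔G, transition), site 9 (G↔A, transition), site 11 (A↔G, transition), site 13 (T↔C, transition), site 14 (G↔A, transition), site 18 (A↔C, transversion).
Of the 8 differences, 6 transitions and 2 transversions, so the answer is 2.

2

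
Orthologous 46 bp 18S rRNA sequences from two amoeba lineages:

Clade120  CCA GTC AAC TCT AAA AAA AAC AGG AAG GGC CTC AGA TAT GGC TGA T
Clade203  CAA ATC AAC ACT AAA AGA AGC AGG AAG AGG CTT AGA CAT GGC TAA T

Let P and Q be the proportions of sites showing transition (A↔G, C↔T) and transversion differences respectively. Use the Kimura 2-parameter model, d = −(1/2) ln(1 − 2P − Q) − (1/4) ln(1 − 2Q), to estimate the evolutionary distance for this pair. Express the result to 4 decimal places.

0.2656

The sequences differ at positions 2 (C/A, transversion), 4 (G/A, transition), 10 (T/A, transversion), 17 (A/G, transition), 20 (A/G, transition), 28 (G/A, transition), 30 (C/G, transversion), 33 (C/T, transition), 37 (T/C, transition), 44 (G/A, transition).
Of the 10 differences, 7 transitions and 3 transversions over 46 sites: P = 7/46 = 0.152174, Q = 3/46 = 0.065217.
d = −0.5·ln(0.630435) − 0.25·ln(0.869566) = −0.5·(-0.461345) − 0.25·(-0.139761) = 0.2656.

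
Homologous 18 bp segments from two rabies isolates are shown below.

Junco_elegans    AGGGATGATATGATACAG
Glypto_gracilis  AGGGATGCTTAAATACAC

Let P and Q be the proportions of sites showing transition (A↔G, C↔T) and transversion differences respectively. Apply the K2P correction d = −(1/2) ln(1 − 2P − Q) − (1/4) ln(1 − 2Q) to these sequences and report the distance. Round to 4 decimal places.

0.3497

Differing sites — 8:A/C (Tv); 10:A/T (Tv); 11:T/A (Tv); 12:G/A (Ti); 18:G/C (Tv).
Of the 5 differences, 1 transition and 4 transversions over 18 sites: P = 1/18 = 0.055556, Q = 4/18 = 0.222222.
d = −0.5·ln(0.666666) − 0.25·ln(0.555556) = −0.5·(-0.405466) − 0.25·(-0.587786) = 0.3497.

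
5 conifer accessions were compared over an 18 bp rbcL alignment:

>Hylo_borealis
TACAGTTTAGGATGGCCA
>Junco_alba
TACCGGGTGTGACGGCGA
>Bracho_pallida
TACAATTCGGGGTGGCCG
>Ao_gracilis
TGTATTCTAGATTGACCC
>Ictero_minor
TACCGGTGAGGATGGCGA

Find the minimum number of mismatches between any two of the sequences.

Pairwise Hamming distances:
  Hylo_borealis vs Junco_alba: 7
  Hylo_borealis vs Bracho_pallida: 5
  Hylo_borealis vs Ao_gracilis: 8
  Hylo_borealis vs Ictero_minor: 4
  Junco_alba vs Bracho_pallida: 10
  Junco_alba vs Ao_gracilis: 14
  Junco_alba vs Ictero_minor: 5
  Bracho_pallida vs Ao_gracilis: 10
  Bracho_pallida vs Ictero_minor: 8
  Ao_gracilis vs Ictero_minor: 12
The smallest is 4, between Hylo_borealis and Ictero_minor.

4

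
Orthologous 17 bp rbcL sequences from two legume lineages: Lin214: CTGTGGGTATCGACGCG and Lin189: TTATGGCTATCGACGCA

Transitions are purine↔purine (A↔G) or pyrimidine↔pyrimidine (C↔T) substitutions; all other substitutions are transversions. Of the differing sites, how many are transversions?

1

Differing sites — 1:C/T (Ti); 3:G/A (Ti); 7:G/C (Tv); 17:G/A (Ti).
Of the 4 differences, 3 transitions and 1 transversion, so the answer is 1.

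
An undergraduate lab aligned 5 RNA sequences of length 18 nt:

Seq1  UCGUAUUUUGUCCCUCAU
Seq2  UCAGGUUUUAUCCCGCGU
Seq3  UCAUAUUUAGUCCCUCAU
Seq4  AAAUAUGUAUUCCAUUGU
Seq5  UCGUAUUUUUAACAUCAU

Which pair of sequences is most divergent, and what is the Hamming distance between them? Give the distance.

Pairwise Hamming distances:
  Seq1 vs Seq2: 6
  Seq1 vs Seq3: 2
  Seq1 vs Seq4: 9
  Seq1 vs Seq5: 4
  Seq2 vs Seq3: 6
  Seq2 vs Seq4: 10
  Seq2 vs Seq5: 9
  Seq3 vs Seq4: 7
  Seq3 vs Seq5: 6
  Seq4 vs Seq5: 9
The largest is 10, between Seq2 and Seq4.

10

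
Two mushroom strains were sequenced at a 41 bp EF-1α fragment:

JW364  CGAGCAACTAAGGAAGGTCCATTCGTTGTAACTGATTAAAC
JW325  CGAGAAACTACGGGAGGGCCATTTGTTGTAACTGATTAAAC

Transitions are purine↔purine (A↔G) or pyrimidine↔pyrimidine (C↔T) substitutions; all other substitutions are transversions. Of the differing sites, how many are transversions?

The sequences differ at positions 5 (C/A, transversion), 11 (A/C, transversion), 14 (A/G, transition), 18 (T/G, transversion), 24 (C/T, transition).
Of the 5 differences, 2 transitions and 3 transversions, so the answer is 3.

3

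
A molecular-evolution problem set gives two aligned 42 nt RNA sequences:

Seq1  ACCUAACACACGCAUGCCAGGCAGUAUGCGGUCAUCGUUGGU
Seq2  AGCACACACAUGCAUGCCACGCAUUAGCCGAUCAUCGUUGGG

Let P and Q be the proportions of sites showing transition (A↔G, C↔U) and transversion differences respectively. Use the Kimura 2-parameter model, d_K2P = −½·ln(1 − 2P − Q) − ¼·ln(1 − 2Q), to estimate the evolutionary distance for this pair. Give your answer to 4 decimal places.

Differing sites — 2:C/G (Tv); 4:U/A (Tv); 5:A/C (Tv); 11:C/U (Ti); 20:G/C (Tv); 24:G/U (Tv); 27:U/G (Tv); 28:G/C (Tv); 31:G/A (Ti); 42:U/G (Tv).
Of the 10 differences, 2 transitions and 8 transversions over 42 sites: P = 2/42 = 0.047619, Q = 8/42 = 0.190476.
d = −0.5·ln(0.714286) − 0.25·ln(0.619048) = −0.5·(-0.336472) − 0.25·(-0.479572) = 0.2881.

0.2881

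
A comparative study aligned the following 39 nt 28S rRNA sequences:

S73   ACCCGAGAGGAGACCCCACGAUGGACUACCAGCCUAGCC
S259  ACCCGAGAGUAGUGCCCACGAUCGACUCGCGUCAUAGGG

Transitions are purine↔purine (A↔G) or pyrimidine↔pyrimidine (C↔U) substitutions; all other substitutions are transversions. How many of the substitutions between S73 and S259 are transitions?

Differing sites — 10:G/U (Tv); 13:A/U (Tv); 14:C/G (Tv); 23:G/C (Tv); 28:A/C (Tv); 29:C/G (Tv); 31:A/G (Ti); 32:G/U (Tv); 34:C/A (Tv); 38:C/G (Tv); 39:C/G (Tv).
Of the 11 differences, 1 transition and 10 transversions, so the answer is 1.

1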